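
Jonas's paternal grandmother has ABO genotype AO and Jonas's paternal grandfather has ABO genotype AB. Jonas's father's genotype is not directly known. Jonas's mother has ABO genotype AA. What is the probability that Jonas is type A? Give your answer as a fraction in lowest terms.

Jonas's father's ABO genotype from AO × AB: 1/4 AA, 1/4 AB, 1/4 AO, 1/4 BO.
Crossing each possibility with the mother AA and summing P(type A): 1/4·1 + 1/4·1/2 + 1/4·1 + 1/4·1/2 = 3/4.

3/4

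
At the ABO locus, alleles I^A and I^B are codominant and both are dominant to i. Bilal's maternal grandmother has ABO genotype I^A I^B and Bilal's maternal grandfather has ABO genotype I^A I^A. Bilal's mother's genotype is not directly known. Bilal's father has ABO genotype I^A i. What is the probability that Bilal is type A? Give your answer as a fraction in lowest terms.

Bilal's mother's ABO genotype from I^A I^B × I^A I^A: 1/2 I^A I^A, 1/2 I^A I^B.
Crossing each possibility with the father I^A i and summing P(type A): 1/2·1 + 1/2·1/2 = 3/4.

3/4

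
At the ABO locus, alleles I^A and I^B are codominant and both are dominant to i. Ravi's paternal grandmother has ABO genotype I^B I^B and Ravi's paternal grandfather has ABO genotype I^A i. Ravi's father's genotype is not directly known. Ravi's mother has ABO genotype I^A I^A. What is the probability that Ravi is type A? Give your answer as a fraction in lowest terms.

Ravi's father's ABO genotype from I^B I^B × I^A i: 1/2 I^A I^B, 1/2 I^B i.
Crossing each possibility with the mother I^A I^A and summing P(type A): 1/2·1/2 + 1/2·1/2 = 1/2.

1/2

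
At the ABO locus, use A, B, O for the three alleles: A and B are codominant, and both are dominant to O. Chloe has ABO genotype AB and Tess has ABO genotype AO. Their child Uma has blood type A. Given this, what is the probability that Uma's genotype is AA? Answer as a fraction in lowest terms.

Cross AB × AO → 1/4 AA, 1/4 AB, 1/4 AO, 1/4 BO.
Type-A genotypes among offspring: AA (1/4), AO (1/4); total 1/2.
P(AA | type A) = (1/4) / (1/2) = 1/2.

1/2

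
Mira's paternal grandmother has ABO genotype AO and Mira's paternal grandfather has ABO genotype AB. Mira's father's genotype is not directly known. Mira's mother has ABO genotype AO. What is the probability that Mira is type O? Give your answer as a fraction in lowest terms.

Mira's father's ABO genotype from AO × AB: 1/4 AA, 1/4 AB, 1/4 AO, 1/4 BO.
Crossing each possibility with the mother AO and summing P(type O): 1/4·0 + 1/4·0 + 1/4·1/4 + 1/4·1/4 = 1/8.

1/8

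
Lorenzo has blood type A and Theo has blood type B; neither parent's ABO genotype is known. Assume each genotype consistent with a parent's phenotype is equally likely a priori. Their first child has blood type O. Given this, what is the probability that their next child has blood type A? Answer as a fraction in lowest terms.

1/4

Possible genotypes: Lorenzo ∈ {AA, AO}; Theo ∈ {BB, BO}.
Weight each parental genotype pair by prior × P(type-O child):
  AO × BO: posterior weight 1; P(next child type A) = 1/4.
Weighted sum = 1/4.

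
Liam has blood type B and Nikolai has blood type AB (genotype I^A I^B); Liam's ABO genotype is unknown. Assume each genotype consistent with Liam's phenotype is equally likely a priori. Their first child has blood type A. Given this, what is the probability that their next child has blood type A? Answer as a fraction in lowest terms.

1/4

Possible genotypes: Liam ∈ {I^B I^B, I^B i}; Nikolai ∈ {I^A I^B}.
Weight each parental genotype pair by prior × P(type-A child):
  I^B i × I^A I^B: posterior weight 1; P(next child type A) = 1/4.
Weighted sum = 1/4.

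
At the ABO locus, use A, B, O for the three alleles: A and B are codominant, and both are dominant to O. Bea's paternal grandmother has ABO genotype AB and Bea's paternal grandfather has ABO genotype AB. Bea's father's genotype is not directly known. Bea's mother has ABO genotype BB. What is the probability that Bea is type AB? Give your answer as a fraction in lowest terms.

Bea's father's ABO genotype from AB × AB: 1/4 AA, 1/2 AB, 1/4 BB.
Crossing each possibility with the mother BB and summing P(type AB): 1/4·1 + 1/2·1/2 + 1/4·0 = 1/2.

1/2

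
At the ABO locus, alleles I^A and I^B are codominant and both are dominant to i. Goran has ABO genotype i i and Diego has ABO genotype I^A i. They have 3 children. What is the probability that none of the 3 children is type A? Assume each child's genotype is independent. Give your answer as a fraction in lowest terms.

1/8

ABO cross i i × I^A i → 1/2 O, 1/2 A.
So P(type A) = 1/2 per child.
P(not type A) = 1/2 for one child; (1/2)^3 = 1/8.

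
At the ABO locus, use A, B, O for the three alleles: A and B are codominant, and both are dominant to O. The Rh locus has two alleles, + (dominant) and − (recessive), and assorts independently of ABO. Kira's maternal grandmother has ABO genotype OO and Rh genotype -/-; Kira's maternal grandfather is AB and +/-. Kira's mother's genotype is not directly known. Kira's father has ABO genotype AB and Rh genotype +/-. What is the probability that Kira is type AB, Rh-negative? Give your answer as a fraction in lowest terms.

Kira's mother's ABO genotype from OO × AB: 1/2 AO, 1/2 BO.
Crossing each possibility with the father AB and summing P(type AB): 1/2·1/4 + 1/2·1/4 = 1/4.
Similarly for Rh via the mother's Rh distribution: P(Rh-) = 3/8.
Independent loci: 1/4 × 3/8 = 3/32.

3/32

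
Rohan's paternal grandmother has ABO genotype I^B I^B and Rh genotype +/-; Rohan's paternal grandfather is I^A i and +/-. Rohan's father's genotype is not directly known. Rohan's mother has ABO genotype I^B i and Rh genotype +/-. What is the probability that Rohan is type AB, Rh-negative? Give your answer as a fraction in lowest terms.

1/32

Rohan's father's ABO genotype from I^B I^B × I^A i: 1/2 I^A I^B, 1/2 I^B i.
Crossing each possibility with the mother I^B i and summing P(type AB): 1/2·1/4 + 1/2·0 = 1/8.
Similarly for Rh via the father's Rh distribution: P(Rh-) = 1/4.
Independent loci: 1/8 × 1/4 = 1/32.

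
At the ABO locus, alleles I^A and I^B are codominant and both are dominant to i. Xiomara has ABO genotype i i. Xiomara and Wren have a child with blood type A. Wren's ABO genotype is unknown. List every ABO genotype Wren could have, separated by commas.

I^A I^A, I^A I^B, I^A i

For each candidate genotype of Wren, check whether crossing it with i i can produce every observed child phenotype.
  I^A I^A → possible child types {A} ✓
  I^A I^B → possible child types {A, B} ✓
  I^A i → possible child types {O, A} ✓
  I^B I^B → possible child types {B} ✗
  I^B i → possible child types {O, B} ✗
  i i → possible child types {O} ✗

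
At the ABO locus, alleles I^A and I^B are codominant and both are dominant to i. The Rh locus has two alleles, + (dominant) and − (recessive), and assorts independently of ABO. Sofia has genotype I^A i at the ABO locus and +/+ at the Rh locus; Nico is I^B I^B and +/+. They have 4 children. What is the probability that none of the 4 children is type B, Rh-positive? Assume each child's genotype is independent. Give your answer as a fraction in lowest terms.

ABO cross I^A i × I^B I^B → 1/2 B, 1/2 AB.
Rh cross +/+ × +/+ → 1 Rh+; so P(type B, Rh-positive) = 1/2 × 1 = 1/2 per child.
P(not type B, Rh-positive) = 1/2 for one child; (1/2)^4 = 1/16.

1/16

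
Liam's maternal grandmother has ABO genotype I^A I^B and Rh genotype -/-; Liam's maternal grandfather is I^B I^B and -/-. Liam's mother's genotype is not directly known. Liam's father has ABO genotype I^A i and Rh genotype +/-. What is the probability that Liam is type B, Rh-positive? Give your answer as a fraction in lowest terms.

3/16

Liam's mother's ABO genotype from I^A I^B × I^B I^B: 1/2 I^A I^B, 1/2 I^B I^B.
Crossing each possibility with the father I^A i and summing P(type B): 1/2·1/4 + 1/2·1/2 = 3/8.
Similarly for Rh via the mother's Rh distribution: P(Rh+) = 1/2.
Independent loci: 3/8 × 1/2 = 3/16.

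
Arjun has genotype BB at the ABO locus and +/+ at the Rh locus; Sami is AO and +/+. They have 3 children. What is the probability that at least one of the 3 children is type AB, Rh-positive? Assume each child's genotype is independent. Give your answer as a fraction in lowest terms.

7/8

ABO cross BB × AO → 1/2 B, 1/2 AB.
Rh cross +/+ × +/+ → 1 Rh+; so P(type AB, Rh-positive) = 1/2 × 1 = 1/2 per child.
P(none) = (1/2)^3 = 1/8; P(at least one) = 1 − 1/8 = 7/8.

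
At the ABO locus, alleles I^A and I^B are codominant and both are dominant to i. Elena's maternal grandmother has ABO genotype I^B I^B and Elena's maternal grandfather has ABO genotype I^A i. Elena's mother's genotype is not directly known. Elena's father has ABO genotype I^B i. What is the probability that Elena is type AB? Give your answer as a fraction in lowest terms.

1/8

Elena's mother's ABO genotype from I^B I^B × I^A i: 1/2 I^A I^B, 1/2 I^B i.
Crossing each possibility with the father I^B i and summing P(type AB): 1/2·1/4 + 1/2·0 = 1/8.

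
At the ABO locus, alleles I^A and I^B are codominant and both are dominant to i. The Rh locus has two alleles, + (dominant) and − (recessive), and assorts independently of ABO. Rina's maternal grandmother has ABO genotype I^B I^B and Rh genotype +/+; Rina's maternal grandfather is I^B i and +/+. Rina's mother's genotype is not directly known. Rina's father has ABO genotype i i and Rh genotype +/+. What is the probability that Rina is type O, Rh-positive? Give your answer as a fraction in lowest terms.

Rina's mother's ABO genotype from I^B I^B × I^B i: 1/2 I^B I^B, 1/2 I^B i.
Crossing each possibility with the father i i and summing P(type O): 1/2·0 + 1/2·1/2 = 1/4.
Similarly for Rh via the mother's Rh distribution: P(Rh+) = 1.
Independent loci: 1/4 × 1 = 1/4.

1/4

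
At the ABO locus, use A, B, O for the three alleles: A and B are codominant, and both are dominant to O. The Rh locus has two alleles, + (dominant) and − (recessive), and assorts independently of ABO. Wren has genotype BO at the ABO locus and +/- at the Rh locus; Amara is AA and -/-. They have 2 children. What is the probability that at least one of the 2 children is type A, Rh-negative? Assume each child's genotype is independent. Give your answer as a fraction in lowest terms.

ABO cross BO × AA → 1/2 A, 1/2 AB.
Rh cross +/- × -/- → 1/2 Rh+, 1/2 Rh-; so P(type A, Rh-negative) = 1/2 × 1/2 = 1/4 per child.
P(none) = (3/4)^2 = 9/16; P(at least one) = 1 − 9/16 = 7/16.

7/16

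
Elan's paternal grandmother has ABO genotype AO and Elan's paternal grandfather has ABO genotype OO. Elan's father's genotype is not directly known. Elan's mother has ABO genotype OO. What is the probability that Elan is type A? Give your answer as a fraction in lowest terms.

Elan's father's ABO genotype from AO × OO: 1/2 AO, 1/2 OO.
Crossing each possibility with the mother OO and summing P(type A): 1/2·1/2 + 1/2·0 = 1/4.

1/4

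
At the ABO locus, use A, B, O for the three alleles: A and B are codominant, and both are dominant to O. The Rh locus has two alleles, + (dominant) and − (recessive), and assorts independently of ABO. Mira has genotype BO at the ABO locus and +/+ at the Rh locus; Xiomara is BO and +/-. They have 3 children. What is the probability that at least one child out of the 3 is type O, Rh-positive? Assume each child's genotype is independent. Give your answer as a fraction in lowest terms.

ABO cross BO × BO → 1/4 O, 3/4 B.
Rh cross +/+ × +/- → 1 Rh+; so P(type O, Rh-positive) = 1/4 × 1 = 1/4 per child.
P(none) = (3/4)^3 = 27/64; P(at least one) = 1 − 27/64 = 37/64.

37/64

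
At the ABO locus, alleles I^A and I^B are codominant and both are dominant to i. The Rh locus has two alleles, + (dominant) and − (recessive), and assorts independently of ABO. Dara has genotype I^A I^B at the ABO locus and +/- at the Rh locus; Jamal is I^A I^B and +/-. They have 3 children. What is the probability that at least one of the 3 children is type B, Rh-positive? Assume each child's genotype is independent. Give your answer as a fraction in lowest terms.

1899/4096

ABO cross I^A I^B × I^A I^B → 1/4 A, 1/4 B, 1/2 AB.
Rh cross +/- × +/- → 3/4 Rh+, 1/4 Rh-; so P(type B, Rh-positive) = 1/4 × 3/4 = 3/16 per child.
P(none) = (13/16)^3 = 2197/4096; P(at least one) = 1 − 2197/4096 = 1899/4096.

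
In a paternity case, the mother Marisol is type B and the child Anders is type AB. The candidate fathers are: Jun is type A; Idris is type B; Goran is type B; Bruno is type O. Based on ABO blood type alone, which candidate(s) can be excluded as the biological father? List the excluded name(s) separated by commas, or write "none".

A candidate is excluded only if no genotype consistent with his phenotype could produce a type AB child with a type B mother.
Idris (type B): no genotype consistent with that phenotype can produce a type-AB child with a type-B mother.
Goran (type B): no genotype consistent with that phenotype can produce a type-AB child with a type-B mother.
Bruno (type O): no genotype consistent with that phenotype can produce a type-AB child with a type-B mother.

Idris, Goran, Bruno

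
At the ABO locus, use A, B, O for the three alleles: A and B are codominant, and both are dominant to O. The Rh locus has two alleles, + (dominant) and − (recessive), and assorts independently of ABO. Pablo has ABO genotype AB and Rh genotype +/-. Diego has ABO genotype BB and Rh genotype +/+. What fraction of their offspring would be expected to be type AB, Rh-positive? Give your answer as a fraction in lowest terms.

1/2

ABO cross AB × BB → offspring phenotypes: 1/2 B, 1/2 AB.
Rh cross +/- × +/+ → 1 Rh+.
Independent loci: P(type AB, Rh-positive) = 1/2 × 1 = 1/2.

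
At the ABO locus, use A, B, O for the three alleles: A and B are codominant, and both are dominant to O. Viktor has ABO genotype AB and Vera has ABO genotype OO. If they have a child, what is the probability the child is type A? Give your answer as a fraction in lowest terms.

ABO cross AB × OO → offspring phenotypes: 1/2 A, 1/2 B.
So P(type A) = 1/2.

1/2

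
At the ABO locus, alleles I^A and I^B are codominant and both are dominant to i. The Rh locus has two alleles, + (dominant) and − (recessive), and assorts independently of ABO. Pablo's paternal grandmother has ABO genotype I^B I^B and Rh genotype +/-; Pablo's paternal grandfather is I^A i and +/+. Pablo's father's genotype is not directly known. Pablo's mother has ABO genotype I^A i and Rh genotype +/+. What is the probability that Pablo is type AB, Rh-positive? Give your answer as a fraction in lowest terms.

1/4

Pablo's father's ABO genotype from I^B I^B × I^A i: 1/2 I^A I^B, 1/2 I^B i.
Crossing each possibility with the mother I^A i and summing P(type AB): 1/2·1/4 + 1/2·1/4 = 1/4.
Similarly for Rh via the father's Rh distribution: P(Rh+) = 1.
Independent loci: 1/4 × 1 = 1/4.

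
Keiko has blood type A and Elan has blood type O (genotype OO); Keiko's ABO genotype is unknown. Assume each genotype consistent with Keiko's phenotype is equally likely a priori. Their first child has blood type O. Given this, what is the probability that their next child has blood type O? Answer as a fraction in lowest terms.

Possible genotypes: Keiko ∈ {AA, AO}; Elan ∈ {OO}.
Weight each parental genotype pair by prior × P(type-O child):
  AO × OO: posterior weight 1; P(next child type O) = 1/2.
Weighted sum = 1/2.

1/2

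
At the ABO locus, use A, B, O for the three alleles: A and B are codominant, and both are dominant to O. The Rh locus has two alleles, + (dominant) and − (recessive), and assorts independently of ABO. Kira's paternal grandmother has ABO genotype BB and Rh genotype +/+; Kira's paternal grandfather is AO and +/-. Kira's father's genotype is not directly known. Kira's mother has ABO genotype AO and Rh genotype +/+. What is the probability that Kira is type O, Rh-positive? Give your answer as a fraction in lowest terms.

Kira's father's ABO genotype from BB × AO: 1/2 AB, 1/2 BO.
Crossing each possibility with the mother AO and summing P(type O): 1/2·0 + 1/2·1/4 = 1/8.
Similarly for Rh via the father's Rh distribution: P(Rh+) = 1.
Independent loci: 1/8 × 1 = 1/8.

1/8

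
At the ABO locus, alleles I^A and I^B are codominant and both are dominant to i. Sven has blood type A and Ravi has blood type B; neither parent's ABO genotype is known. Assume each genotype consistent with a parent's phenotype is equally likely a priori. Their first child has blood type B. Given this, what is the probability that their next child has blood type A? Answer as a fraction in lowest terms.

Possible genotypes: Sven ∈ {I^A I^A, I^A i}; Ravi ∈ {I^B I^B, I^B i}.
Weight each parental genotype pair by prior × P(type-B child):
  I^A i × I^B I^B: posterior weight 2/3; P(next child type A) = 0.
  I^A i × I^B i: posterior weight 1/3; P(next child type A) = 1/4.
Weighted sum = 1/12.

1/12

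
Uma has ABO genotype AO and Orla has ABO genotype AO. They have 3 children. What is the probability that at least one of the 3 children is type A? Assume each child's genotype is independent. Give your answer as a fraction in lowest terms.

ABO cross AO × AO → 1/4 O, 3/4 A.
So P(type A) = 3/4 per child.
P(none) = (1/4)^3 = 1/64; P(at least one) = 1 − 1/64 = 63/64.

63/64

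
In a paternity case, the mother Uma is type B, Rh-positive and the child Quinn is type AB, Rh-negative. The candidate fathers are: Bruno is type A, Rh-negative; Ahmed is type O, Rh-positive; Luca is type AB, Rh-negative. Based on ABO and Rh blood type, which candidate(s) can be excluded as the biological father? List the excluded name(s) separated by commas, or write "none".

Ahmed

A candidate is excluded only if no genotype consistent with his phenotype could produce a type AB, Rh-negative child with a type B, Rh-positive mother.
Ahmed (type O, Rh+): no genotype consistent with that phenotype can produce a type-AB Rh- child with a type-B mother.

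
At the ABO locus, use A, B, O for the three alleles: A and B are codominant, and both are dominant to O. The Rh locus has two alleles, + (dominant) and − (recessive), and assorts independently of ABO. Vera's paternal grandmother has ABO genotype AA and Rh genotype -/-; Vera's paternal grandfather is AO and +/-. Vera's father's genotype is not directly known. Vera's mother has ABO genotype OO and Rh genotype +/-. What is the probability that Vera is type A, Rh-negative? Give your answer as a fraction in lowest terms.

9/32

Vera's father's ABO genotype from AA × AO: 1/2 AA, 1/2 AO.
Crossing each possibility with the mother OO and summing P(type A): 1/2·1 + 1/2·1/2 = 3/4.
Similarly for Rh via the father's Rh distribution: P(Rh-) = 3/8.
Independent loci: 3/4 × 3/8 = 9/32.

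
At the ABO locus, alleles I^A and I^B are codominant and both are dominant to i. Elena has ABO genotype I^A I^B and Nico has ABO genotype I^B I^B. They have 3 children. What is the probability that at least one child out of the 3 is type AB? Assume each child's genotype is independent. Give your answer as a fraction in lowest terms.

ABO cross I^A I^B × I^B I^B → 1/2 B, 1/2 AB.
So P(type AB) = 1/2 per child.
P(none) = (1/2)^3 = 1/8; P(at least one) = 1 − 1/8 = 7/8.

7/8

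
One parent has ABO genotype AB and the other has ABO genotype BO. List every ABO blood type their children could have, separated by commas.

A, B, AB

Gametes from AB × BO give offspring ABO genotypes AB, AO, BB, BO, i.e. phenotypes A, B, AB.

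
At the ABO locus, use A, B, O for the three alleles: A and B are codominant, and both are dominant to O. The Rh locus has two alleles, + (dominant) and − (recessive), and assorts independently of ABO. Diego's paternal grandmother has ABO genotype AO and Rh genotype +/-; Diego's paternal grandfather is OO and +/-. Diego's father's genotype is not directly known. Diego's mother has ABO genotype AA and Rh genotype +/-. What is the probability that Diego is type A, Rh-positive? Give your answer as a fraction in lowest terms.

Diego's father's ABO genotype from AO × OO: 1/2 AO, 1/2 OO.
Crossing each possibility with the mother AA and summing P(type A): 1/2·1 + 1/2·1 = 1.
Similarly for Rh via the father's Rh distribution: P(Rh+) = 3/4.
Independent loci: 1 × 3/4 = 3/4.

3/4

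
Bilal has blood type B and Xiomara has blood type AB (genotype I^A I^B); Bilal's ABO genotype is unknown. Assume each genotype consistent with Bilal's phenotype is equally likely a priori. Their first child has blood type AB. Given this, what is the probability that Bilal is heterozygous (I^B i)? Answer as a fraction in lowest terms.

Possible genotypes: Bilal ∈ {I^B I^B, I^B i}; Xiomara ∈ {I^A I^B}.
Weight each parental genotype pair by prior × P(type-AB child):
  I^B I^B × I^A I^B: posterior weight 2/3.
  I^B i × I^A I^B: posterior weight 1/3.
Sum the posterior weight over pairs where Bilal is I^B i: 1/3.

1/3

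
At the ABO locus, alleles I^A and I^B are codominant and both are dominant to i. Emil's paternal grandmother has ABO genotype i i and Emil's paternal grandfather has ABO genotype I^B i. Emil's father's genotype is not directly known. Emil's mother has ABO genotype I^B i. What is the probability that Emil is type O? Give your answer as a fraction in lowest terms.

Emil's father's ABO genotype from i i × I^B i: 1/2 I^B i, 1/2 i i.
Crossing each possibility with the mother I^B i and summing P(type O): 1/2·1/4 + 1/2·1/2 = 3/8.

3/8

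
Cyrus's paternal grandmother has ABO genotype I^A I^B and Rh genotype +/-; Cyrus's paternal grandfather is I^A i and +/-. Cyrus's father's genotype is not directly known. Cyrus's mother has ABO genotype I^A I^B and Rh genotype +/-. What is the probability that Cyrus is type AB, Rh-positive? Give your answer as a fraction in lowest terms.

Cyrus's father's ABO genotype from I^A I^B × I^A i: 1/4 I^A I^A, 1/4 I^A I^B, 1/4 I^A i, 1/4 I^B i.
Crossing each possibility with the mother I^A I^B and summing P(type AB): 1/4·1/2 + 1/4·1/2 + 1/4·1/4 + 1/4·1/4 = 3/8.
Similarly for Rh via the father's Rh distribution: P(Rh+) = 3/4.
Independent loci: 3/8 × 3/4 = 9/32.

9/32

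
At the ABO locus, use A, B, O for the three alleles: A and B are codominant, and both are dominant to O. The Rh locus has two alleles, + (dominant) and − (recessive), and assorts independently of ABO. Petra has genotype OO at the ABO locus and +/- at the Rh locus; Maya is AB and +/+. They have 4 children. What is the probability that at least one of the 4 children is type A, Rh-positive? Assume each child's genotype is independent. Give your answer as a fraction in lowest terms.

15/16

ABO cross OO × AB → 1/2 A, 1/2 B.
Rh cross +/- × +/+ → 1 Rh+; so P(type A, Rh-positive) = 1/2 × 1 = 1/2 per child.
P(none) = (1/2)^4 = 1/16; P(at least one) = 1 − 1/16 = 15/16.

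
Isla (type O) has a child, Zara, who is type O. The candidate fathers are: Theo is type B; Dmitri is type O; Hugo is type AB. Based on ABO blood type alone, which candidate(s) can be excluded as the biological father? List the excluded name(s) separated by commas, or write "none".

A candidate is excluded only if no genotype consistent with his phenotype could produce a type O child with a type O mother.
Hugo (type AB): no genotype consistent with that phenotype can produce a type-O child with a type-O mother.

Hugo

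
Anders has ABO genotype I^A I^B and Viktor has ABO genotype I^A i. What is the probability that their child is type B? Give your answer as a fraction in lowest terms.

1/4

ABO cross I^A I^B × I^A i → offspring phenotypes: 1/2 A, 1/4 B, 1/4 AB.
So P(type B) = 1/4.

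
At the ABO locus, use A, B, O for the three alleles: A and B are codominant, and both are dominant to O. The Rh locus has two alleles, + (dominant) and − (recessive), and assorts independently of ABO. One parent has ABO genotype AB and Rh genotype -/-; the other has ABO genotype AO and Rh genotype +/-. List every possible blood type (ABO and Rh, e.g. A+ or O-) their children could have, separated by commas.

A+, A-, B+, B-, AB+, AB-

Gametes from AB × AO give offspring ABO genotypes AA, AB, AO, BO, i.e. phenotypes A, B, AB.
Rh cross -/- × +/- → phenotypes Rh+, Rh-.
Combining independently: A+, A-, B+, B-, AB+, AB-.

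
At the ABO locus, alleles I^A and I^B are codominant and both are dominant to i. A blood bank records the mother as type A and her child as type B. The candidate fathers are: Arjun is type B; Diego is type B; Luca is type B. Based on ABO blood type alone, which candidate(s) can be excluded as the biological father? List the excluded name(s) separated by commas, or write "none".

A candidate is excluded only if no genotype consistent with his phenotype could produce a type B child with a type A mother.
Every candidate has at least one consistent genotype combination, so none can be excluded.

none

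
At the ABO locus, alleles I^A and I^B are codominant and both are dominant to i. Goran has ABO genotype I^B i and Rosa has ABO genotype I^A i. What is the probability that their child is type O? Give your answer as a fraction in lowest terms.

1/4

ABO cross I^B i × I^A i → offspring phenotypes: 1/4 O, 1/4 A, 1/4 B, 1/4 AB.
So P(type O) = 1/4.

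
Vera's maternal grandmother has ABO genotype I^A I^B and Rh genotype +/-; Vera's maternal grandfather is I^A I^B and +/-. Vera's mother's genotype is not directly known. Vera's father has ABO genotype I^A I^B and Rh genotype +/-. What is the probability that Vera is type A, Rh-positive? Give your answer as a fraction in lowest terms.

Vera's mother's ABO genotype from I^A I^B × I^A I^B: 1/4 I^A I^A, 1/2 I^A I^B, 1/4 I^B I^B.
Crossing each possibility with the father I^A I^B and summing P(type A): 1/4·1/2 + 1/2·1/4 + 1/4·0 = 1/4.
Similarly for Rh via the mother's Rh distribution: P(Rh+) = 3/4.
Independent loci: 1/4 × 3/4 = 3/16.

3/16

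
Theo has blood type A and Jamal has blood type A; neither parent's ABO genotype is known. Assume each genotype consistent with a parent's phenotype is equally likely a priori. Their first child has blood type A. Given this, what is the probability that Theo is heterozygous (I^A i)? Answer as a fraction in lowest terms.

Possible genotypes: Theo ∈ {I^A I^A, I^A i}; Jamal ∈ {I^A I^A, I^A i}.
Weight each parental genotype pair by prior × P(type-A child):
  I^A I^A × I^A I^A: posterior weight 4/15.
  I^A I^A × I^A i: posterior weight 4/15.
  I^A i × I^A I^A: posterior weight 4/15.
  I^A i × I^A i: posterior weight 1/5.
Sum the posterior weight over pairs where Theo is I^A i: 7/15.

7/15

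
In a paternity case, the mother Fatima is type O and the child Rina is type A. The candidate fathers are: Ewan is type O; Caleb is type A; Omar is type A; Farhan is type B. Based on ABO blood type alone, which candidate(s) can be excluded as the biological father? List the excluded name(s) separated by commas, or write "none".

Ewan, Farhan

A candidate is excluded only if no genotype consistent with his phenotype could produce a type A child with a type O mother.
Ewan (type O): no genotype consistent with that phenotype can produce a type-A child with a type-O mother.
Farhan (type B): no genotype consistent with that phenotype can produce a type-A child with a type-O mother.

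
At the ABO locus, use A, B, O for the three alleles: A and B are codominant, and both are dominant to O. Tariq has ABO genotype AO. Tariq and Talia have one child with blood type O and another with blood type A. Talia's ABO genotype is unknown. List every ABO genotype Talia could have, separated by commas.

For each candidate genotype of Talia, check whether crossing it with AO can produce every observed child phenotype.
  AA → possible child types {A} ✗
  AB → possible child types {A, B, AB} ✗
  AO → possible child types {O, A} ✓
  BB → possible child types {B, AB} ✗
  BO → possible child types {O, A, B, AB} ✓
  OO → possible child types {O, A} ✓

AO, BO, OO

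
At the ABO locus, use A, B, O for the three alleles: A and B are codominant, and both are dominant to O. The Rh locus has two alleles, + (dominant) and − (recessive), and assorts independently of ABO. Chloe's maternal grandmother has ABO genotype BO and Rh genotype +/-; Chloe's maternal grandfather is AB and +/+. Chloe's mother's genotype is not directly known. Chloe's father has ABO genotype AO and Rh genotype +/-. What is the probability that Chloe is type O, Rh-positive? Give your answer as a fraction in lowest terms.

7/64

Chloe's mother's ABO genotype from BO × AB: 1/4 AB, 1/4 AO, 1/4 BB, 1/4 BO.
Crossing each possibility with the father AO and summing P(type O): 1/4·0 + 1/4·1/4 + 1/4·0 + 1/4·1/4 = 1/8.
Similarly for Rh via the mother's Rh distribution: P(Rh+) = 7/8.
Independent loci: 1/8 × 7/8 = 7/64.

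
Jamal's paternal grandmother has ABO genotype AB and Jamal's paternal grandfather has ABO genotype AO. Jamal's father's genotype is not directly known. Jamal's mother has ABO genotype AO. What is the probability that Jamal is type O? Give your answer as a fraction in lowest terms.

Jamal's father's ABO genotype from AB × AO: 1/4 AA, 1/4 AB, 1/4 AO, 1/4 BO.
Crossing each possibility with the mother AO and summing P(type O): 1/4·0 + 1/4·0 + 1/4·1/4 + 1/4·1/4 = 1/8.

1/8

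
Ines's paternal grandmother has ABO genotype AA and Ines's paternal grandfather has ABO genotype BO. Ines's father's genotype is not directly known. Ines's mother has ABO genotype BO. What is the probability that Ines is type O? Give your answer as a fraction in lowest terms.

1/8

Ines's father's ABO genotype from AA × BO: 1/2 AB, 1/2 AO.
Crossing each possibility with the mother BO and summing P(type O): 1/2·0 + 1/2·1/4 = 1/8.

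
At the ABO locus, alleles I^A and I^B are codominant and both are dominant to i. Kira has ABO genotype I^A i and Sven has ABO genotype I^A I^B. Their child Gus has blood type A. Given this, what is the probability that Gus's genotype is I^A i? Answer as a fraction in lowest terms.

Cross I^A i × I^A I^B → 1/4 I^A I^A, 1/4 I^A I^B, 1/4 I^A i, 1/4 I^B i.
Type-A genotypes among offspring: I^A I^A (1/4), I^A i (1/4); total 1/2.
P(I^A i | type A) = (1/4) / (1/2) = 1/2.

1/2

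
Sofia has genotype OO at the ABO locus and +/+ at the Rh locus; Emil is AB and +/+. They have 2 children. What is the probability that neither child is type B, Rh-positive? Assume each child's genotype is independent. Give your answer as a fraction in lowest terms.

ABO cross OO × AB → 1/2 A, 1/2 B.
Rh cross +/+ × +/+ → 1 Rh+; so P(type B, Rh-positive) = 1/2 × 1 = 1/2 per child.
P(not type B, Rh-positive) = 1/2 for one child; (1/2)^2 = 1/4.

1/4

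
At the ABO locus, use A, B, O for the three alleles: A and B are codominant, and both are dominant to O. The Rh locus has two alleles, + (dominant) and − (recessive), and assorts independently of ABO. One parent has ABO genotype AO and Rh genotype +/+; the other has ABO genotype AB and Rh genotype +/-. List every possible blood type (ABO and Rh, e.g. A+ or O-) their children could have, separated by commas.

A+, B+, AB+

Gametes from AO × AB give offspring ABO genotypes AA, AB, AO, BO, i.e. phenotypes A, B, AB.
Rh cross +/+ × +/- → phenotypes Rh+.
Combining independently: A+, B+, AB+.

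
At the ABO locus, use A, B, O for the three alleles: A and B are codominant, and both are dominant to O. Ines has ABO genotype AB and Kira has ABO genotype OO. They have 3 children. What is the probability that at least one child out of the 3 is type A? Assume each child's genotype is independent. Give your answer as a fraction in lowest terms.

ABO cross AB × OO → 1/2 A, 1/2 B.
So P(type A) = 1/2 per child.
P(none) = (1/2)^3 = 1/8; P(at least one) = 1 − 1/8 = 7/8.

7/8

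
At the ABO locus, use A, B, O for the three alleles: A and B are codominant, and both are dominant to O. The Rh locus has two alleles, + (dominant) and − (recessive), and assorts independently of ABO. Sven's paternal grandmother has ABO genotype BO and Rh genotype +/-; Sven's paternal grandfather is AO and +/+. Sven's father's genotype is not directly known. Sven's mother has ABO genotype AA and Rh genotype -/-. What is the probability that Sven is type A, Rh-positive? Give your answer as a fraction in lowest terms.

Sven's father's ABO genotype from BO × AO: 1/4 AB, 1/4 AO, 1/4 BO, 1/4 OO.
Crossing each possibility with the mother AA and summing P(type A): 1/4·1/2 + 1/4·1 + 1/4·1/2 + 1/4·1 = 3/4.
Similarly for Rh via the father's Rh distribution: P(Rh+) = 3/4.
Independent loci: 3/4 × 3/4 = 9/16.

9/16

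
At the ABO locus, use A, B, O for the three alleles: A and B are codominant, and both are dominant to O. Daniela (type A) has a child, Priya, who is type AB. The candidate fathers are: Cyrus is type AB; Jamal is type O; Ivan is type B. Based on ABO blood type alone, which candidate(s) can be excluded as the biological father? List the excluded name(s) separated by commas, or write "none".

A candidate is excluded only if no genotype consistent with his phenotype could produce a type AB child with a type A mother.
Jamal (type O): no genotype consistent with that phenotype can produce a type-AB child with a type-A mother.

Jamal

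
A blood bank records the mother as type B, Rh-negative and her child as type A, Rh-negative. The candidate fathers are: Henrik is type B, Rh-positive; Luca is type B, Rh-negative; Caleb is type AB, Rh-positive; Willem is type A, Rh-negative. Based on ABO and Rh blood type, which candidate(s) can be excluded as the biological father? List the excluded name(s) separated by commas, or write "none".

A candidate is excluded only if no genotype consistent with his phenotype could produce a type A, Rh-negative child with a type B, Rh-negative mother.
Henrik (type B, Rh+): no genotype consistent with that phenotype can produce a type-A Rh- child with a type-B mother.
Luca (type B, Rh-): no genotype consistent with that phenotype can produce a type-A Rh- child with a type-B mother.

Henrik, Luca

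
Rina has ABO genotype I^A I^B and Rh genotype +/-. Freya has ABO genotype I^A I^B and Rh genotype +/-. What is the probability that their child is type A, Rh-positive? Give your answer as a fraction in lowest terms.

3/16

ABO cross I^A I^B × I^A I^B → offspring phenotypes: 1/4 A, 1/4 B, 1/2 AB.
Rh cross +/- × +/- → 3/4 Rh+, 1/4 Rh-.
Independent loci: P(type A, Rh-positive) = 1/4 × 3/4 = 3/16.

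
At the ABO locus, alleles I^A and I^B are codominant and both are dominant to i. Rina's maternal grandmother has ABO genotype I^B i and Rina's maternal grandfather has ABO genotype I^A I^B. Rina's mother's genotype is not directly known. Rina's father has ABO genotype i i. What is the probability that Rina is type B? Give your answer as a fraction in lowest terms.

1/2

Rina's mother's ABO genotype from I^B i × I^A I^B: 1/4 I^A I^B, 1/4 I^A i, 1/4 I^B I^B, 1/4 I^B i.
Crossing each possibility with the father i i and summing P(type B): 1/4·1/2 + 1/4·0 + 1/4·1 + 1/4·1/2 = 1/2.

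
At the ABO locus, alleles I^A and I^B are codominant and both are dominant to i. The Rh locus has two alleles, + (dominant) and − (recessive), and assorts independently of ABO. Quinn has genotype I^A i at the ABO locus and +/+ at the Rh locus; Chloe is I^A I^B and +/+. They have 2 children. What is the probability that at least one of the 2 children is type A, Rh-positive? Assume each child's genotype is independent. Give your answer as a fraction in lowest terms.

3/4

ABO cross I^A i × I^A I^B → 1/2 A, 1/4 B, 1/4 AB.
Rh cross +/+ × +/+ → 1 Rh+; so P(type A, Rh-positive) = 1/2 × 1 = 1/2 per child.
P(none) = (1/2)^2 = 1/4; P(at least one) = 1 − 1/4 = 3/4.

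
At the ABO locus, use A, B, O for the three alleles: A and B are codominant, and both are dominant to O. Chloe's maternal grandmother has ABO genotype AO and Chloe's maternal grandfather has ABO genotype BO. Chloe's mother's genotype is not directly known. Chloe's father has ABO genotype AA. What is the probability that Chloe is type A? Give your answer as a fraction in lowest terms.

3/4

Chloe's mother's ABO genotype from AO × BO: 1/4 AB, 1/4 AO, 1/4 BO, 1/4 OO.
Crossing each possibility with the father AA and summing P(type A): 1/4·1/2 + 1/4·1 + 1/4·1/2 + 1/4·1 = 3/4.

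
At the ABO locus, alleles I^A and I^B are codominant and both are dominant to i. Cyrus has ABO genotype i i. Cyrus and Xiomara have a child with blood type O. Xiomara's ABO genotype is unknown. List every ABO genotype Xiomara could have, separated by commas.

I^A i, I^B i, i i

For each candidate genotype of Xiomara, check whether crossing it with i i can produce every observed child phenotype.
  I^A I^A → possible child types {A} ✗
  I^A I^B → possible child types {A, B} ✗
  I^A i → possible child types {O, A} ✓
  I^B I^B → possible child types {B} ✗
  I^B i → possible child types {O, B} ✓
  i i → possible child types {O} ✓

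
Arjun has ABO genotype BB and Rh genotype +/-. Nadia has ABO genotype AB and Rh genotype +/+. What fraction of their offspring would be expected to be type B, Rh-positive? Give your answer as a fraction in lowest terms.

ABO cross BB × AB → offspring phenotypes: 1/2 B, 1/2 AB.
Rh cross +/- × +/+ → 1 Rh+.
Independent loci: P(type B, Rh-positive) = 1/2 × 1 = 1/2.

1/2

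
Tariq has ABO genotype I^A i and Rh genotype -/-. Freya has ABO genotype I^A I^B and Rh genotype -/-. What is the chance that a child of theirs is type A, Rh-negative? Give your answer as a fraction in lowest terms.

ABO cross I^A i × I^A I^B → offspring phenotypes: 1/2 A, 1/4 B, 1/4 AB.
Rh cross -/- × -/- → 1 Rh-.
Independent loci: P(type A, Rh-negative) = 1/2 × 1 = 1/2.

1/2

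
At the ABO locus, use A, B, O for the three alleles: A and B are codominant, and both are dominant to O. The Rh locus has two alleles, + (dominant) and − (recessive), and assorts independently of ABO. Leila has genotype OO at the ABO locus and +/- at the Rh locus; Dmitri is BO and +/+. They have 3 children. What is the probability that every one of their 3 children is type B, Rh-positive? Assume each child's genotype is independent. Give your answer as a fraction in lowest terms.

ABO cross OO × BO → 1/2 O, 1/2 B.
Rh cross +/- × +/+ → 1 Rh+; so P(type B, Rh-positive) = 1/2 × 1 = 1/2 per child.
All 3 independent: (1/2)^3 = 1/8.

1/8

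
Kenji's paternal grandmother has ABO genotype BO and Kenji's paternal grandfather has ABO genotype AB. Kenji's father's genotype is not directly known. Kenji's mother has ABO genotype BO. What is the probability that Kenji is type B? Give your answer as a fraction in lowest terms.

Kenji's father's ABO genotype from BO × AB: 1/4 AB, 1/4 AO, 1/4 BB, 1/4 BO.
Crossing each possibility with the mother BO and summing P(type B): 1/4·1/2 + 1/4·1/4 + 1/4·1 + 1/4·3/4 = 5/8.

5/8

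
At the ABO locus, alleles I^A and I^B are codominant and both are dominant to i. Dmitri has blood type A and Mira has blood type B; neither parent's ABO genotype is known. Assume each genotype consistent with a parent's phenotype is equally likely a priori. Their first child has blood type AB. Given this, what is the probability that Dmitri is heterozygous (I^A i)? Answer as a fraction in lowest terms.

Possible genotypes: Dmitri ∈ {I^A I^A, I^A i}; Mira ∈ {I^B I^B, I^B i}.
Weight each parental genotype pair by prior × P(type-AB child):
  I^A I^A × I^B I^B: posterior weight 4/9.
  I^A I^A × I^B i: posterior weight 2/9.
  I^A i × I^B I^B: posterior weight 2/9.
  I^A i × I^B i: posterior weight 1/9.
Sum the posterior weight over pairs where Dmitri is I^A i: 1/3.

1/3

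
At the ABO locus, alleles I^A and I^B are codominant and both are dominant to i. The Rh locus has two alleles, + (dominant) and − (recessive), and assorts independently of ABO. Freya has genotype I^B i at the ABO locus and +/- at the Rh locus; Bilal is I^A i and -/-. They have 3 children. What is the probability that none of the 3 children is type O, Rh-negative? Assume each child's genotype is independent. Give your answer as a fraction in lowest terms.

ABO cross I^B i × I^A i → 1/4 O, 1/4 A, 1/4 B, 1/4 AB.
Rh cross +/- × -/- → 1/2 Rh+, 1/2 Rh-; so P(type O, Rh-negative) = 1/4 × 1/2 = 1/8 per child.
P(not type O, Rh-negative) = 7/8 for one child; (7/8)^3 = 343/512.

343/512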